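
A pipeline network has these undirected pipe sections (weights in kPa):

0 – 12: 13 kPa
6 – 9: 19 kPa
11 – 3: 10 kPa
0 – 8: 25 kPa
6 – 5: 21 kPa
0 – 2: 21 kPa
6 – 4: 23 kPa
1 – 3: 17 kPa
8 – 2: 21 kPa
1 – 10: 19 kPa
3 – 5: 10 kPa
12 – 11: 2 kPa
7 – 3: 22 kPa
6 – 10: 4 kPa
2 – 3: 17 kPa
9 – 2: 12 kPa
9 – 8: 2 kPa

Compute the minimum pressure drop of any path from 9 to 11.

Shortest distances from 9:
9: 0
8: 2  (via 9)
2: 12  (via 9)
6: 19  (via 9)
10: 23  (via 6)
0: 27  (via 8)
3: 29  (via 2)
5: 39  (via 3)
11: 39  (via 3)
Shortest route: 9–2–3–11 = 39 kPa.

39 kPa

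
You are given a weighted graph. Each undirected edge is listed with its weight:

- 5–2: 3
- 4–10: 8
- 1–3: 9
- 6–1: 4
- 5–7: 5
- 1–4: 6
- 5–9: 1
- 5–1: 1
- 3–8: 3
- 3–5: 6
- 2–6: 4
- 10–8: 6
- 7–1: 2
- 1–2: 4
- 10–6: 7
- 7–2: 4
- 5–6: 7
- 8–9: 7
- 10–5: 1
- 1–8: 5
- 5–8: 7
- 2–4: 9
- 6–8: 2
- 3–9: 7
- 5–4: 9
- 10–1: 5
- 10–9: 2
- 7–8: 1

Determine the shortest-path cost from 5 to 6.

Running Dijkstra from 5:
5: 0
1: 1  (via 5)
9: 1  (via 5)
10: 1  (via 5)
2: 3  (via 5)
7: 3  (via 1)
8: 4  (via 7)
6: 5  (via 1)
Shortest route: 5 → 1 → 6 = 5.

5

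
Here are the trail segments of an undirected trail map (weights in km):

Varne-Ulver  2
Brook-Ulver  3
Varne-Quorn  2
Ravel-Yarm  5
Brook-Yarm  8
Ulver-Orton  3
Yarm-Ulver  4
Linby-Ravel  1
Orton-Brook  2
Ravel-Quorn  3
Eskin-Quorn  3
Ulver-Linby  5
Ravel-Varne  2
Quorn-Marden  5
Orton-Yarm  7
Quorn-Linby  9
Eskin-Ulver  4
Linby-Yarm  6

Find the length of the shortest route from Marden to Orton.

Compare a few routes:
Marden–Quorn–Varne–Ulver–Orton: 5+2+2+3 = 12
Marden–Quorn–Varne–Ulver–Brook–Orton: 5+2+2+3+2 = 14
The minimum is 12 km via Marden–Quorn–Varne–Ulver–Orton.

12 km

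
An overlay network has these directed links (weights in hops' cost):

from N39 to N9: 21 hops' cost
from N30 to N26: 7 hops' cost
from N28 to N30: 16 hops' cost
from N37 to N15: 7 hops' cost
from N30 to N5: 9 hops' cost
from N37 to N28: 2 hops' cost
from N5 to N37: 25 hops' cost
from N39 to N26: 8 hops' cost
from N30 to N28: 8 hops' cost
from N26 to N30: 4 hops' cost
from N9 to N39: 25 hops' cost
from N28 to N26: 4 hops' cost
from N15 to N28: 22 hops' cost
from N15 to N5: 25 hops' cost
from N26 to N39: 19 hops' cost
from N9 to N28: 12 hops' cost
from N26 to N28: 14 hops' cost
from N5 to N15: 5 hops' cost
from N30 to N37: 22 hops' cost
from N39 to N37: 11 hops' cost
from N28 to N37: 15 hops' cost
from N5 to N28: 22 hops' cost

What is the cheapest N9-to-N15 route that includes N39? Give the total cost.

Shortest N9→N39: N9–N39 = 25
Best N39 to N15: N39–N37–N15 costing 18
Total via N39: 25 + 18 = 43 hops' cost.

43 hops' cost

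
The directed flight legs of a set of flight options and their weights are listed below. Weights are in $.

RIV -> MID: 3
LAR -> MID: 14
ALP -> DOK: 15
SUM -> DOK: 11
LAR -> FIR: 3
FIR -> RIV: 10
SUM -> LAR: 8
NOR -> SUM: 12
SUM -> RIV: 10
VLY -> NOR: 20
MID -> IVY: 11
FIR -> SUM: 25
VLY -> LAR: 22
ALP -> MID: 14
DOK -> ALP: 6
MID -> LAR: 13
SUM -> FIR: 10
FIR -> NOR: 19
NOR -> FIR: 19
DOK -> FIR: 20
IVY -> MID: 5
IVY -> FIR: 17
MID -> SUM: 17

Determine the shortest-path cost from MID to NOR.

Candidate routes:
MID–SUM–FIR–NOR: 17+10+19 = 46
MID–LAR–FIR–NOR: 13+3+19 = 35
MID–IVY–FIR–NOR: 11+17+19 = 47
Cheapest is MID–LAR–FIR–NOR at $35.

$35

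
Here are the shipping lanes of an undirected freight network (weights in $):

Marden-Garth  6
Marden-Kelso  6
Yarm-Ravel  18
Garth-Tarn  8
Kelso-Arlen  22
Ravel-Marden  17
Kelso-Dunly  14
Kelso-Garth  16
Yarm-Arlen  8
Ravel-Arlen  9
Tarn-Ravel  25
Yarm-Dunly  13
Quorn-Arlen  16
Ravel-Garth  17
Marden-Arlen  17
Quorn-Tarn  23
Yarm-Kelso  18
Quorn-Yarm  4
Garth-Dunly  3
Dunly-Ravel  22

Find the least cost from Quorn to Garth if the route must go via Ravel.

$38

Best Quorn to Ravel: Quorn–Yarm–Arlen–Ravel costing 21
Shortest Ravel→Garth: Ravel–Garth = 17
Total via Ravel: 21 + 17 = $38.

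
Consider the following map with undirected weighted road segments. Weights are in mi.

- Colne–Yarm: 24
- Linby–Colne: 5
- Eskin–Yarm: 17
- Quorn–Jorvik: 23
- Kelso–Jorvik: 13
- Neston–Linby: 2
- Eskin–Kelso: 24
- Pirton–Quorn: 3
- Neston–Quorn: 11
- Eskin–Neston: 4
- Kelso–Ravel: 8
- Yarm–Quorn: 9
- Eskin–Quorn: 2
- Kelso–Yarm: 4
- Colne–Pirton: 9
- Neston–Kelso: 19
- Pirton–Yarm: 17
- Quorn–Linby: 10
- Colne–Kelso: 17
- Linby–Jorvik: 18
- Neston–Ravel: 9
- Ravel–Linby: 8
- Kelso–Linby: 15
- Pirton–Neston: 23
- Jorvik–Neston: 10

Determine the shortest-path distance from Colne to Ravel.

13 mi

Enumerating some paths:
Colne - Linby - Ravel: 5+8 = 13
Colne - Linby - Neston - Ravel: 5+2+9 = 16
Colne - Pirton - Quorn - Eskin - Neston - Ravel: 9+3+2+4+9 = 27
Colne - Kelso - Ravel: 17+8 = 25
Cheapest is Colne - Linby - Ravel at 13 mi.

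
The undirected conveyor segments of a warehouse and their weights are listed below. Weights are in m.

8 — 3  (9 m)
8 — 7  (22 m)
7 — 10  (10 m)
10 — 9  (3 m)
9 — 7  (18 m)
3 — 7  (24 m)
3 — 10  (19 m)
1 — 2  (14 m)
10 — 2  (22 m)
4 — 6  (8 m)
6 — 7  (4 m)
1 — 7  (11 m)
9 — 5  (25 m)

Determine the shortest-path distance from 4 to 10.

Shortest distances from 4:
4: 0
6: 8  (via 4)
7: 12  (via 6)
10: 22  (via 7)
Shortest route: 4 → 6 → 7 → 10 = 22 m.

22 m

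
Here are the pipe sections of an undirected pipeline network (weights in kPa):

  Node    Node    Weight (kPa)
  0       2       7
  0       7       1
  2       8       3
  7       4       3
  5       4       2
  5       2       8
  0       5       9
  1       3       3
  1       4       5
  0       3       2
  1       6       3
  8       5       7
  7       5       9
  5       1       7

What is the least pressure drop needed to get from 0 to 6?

8 kPa

Enumerating some paths:
0 - 3 - 1 - 6: 2+3+3 = 8
0 - 7 - 4 - 1 - 6: 1+3+5+3 = 12
Cheapest is 0 - 3 - 1 - 6 at 8 kPa.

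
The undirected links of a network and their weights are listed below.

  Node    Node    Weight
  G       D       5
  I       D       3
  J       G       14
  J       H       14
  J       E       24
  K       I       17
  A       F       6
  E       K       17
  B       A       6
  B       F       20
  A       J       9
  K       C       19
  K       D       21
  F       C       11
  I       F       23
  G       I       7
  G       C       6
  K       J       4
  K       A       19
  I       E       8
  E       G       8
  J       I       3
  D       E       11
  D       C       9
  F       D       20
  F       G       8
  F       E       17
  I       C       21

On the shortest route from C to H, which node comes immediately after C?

Compare a few routes:
C - G - I - J - H: 6+7+3+14 = 30
C - D - I - J - H: 9+3+3+14 = 29
C - G - D - I - J - H: 6+5+3+3+14 = 31
Cheapest is C - D - I - J - H at 29.
So from C the first move is to D.

D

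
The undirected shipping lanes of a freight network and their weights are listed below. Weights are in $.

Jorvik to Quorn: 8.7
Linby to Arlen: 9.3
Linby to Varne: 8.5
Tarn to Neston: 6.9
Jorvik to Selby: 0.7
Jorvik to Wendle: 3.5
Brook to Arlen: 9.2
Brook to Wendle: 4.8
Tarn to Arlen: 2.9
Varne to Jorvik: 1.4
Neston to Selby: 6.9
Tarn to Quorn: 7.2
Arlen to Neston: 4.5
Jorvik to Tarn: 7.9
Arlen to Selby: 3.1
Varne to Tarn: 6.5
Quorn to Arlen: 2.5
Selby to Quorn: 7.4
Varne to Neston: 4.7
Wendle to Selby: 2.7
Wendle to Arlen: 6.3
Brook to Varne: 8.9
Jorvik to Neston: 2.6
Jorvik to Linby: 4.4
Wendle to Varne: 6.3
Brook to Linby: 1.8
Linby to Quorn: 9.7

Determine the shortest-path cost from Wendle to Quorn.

Candidate routes:
Wendle → Selby → Arlen → Quorn: 2.7+3.1+2.5 = 8.3
Wendle → Arlen → Quorn: 6.3+2.5 = 8.8
Wendle → Jorvik → Selby → Arlen → Quorn: 3.5+0.7+3.1+2.5 = 9.8
The minimum is $8.3 via Wendle → Selby → Arlen → Quorn.

$8.3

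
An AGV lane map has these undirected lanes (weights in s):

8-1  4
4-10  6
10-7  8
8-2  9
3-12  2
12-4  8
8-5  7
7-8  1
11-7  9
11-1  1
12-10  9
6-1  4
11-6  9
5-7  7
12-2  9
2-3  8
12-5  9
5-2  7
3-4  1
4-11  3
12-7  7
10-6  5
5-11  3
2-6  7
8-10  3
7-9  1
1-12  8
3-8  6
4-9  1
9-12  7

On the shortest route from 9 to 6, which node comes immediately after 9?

Candidate routes:
9–7–8–10–6: 1+1+3+5 = 10
9–4–11–1–6: 1+3+1+4 = 9
Cheapest is 9–4–11–1–6 at 9 s.
So from 9 the first move is to 4.

4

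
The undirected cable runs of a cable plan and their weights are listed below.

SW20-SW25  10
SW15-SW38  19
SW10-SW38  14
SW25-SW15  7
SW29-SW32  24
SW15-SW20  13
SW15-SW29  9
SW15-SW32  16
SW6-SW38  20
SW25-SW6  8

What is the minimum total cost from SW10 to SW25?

Enumerating some paths:
SW10–SW38–SW6–SW25: 14+20+8 = 42
SW10–SW38–SW15–SW25: 14+19+7 = 40
The minimum is 40 via SW10–SW38–SW15–SW25.

40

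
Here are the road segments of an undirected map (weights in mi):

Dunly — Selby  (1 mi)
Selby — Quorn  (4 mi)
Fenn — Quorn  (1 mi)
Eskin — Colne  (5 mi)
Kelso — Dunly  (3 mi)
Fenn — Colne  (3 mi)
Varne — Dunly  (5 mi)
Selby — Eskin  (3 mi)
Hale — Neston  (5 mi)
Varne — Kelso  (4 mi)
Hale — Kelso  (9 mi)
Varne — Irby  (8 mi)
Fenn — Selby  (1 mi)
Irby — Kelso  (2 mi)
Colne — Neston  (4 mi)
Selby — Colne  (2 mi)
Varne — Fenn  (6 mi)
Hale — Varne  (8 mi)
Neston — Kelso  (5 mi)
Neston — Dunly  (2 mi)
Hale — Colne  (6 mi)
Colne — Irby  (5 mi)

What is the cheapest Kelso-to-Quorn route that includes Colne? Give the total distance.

10 mi

Best Kelso to Colne: Kelso → Dunly → Selby → Colne costing 6
Best Colne to Quorn: Colne → Fenn → Quorn costing 4
Total via Colne: 6 + 4 = 10 mi.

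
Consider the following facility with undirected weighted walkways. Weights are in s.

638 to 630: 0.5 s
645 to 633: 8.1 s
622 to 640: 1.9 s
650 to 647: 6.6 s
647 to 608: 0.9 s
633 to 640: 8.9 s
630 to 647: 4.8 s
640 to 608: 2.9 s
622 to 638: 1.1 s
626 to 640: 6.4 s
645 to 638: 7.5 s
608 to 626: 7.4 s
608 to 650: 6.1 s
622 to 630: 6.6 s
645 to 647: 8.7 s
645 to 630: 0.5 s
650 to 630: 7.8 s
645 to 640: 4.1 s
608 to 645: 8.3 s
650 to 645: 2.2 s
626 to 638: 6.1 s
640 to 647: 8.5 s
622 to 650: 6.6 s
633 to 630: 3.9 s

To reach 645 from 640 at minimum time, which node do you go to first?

Candidate routes:
640 → 622 → 638 → 630 → 645: 1.9+1.1+0.5+0.5 = 4
640 → 622 → 630 → 645: 1.9+6.6+0.5 = 9
640 → 645: 4.1 = 4.1
The minimum is 4 s via 640 → 622 → 638 → 630 → 645.
So from 640 the first move is to 622.

622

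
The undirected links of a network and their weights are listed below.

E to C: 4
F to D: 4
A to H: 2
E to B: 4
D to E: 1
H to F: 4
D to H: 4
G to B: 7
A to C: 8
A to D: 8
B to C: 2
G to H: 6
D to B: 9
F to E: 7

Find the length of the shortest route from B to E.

4

Compare a few routes:
B → C → E: 2+4 = 6
B → E: 4 = 4
Cheapest is B → E at 4.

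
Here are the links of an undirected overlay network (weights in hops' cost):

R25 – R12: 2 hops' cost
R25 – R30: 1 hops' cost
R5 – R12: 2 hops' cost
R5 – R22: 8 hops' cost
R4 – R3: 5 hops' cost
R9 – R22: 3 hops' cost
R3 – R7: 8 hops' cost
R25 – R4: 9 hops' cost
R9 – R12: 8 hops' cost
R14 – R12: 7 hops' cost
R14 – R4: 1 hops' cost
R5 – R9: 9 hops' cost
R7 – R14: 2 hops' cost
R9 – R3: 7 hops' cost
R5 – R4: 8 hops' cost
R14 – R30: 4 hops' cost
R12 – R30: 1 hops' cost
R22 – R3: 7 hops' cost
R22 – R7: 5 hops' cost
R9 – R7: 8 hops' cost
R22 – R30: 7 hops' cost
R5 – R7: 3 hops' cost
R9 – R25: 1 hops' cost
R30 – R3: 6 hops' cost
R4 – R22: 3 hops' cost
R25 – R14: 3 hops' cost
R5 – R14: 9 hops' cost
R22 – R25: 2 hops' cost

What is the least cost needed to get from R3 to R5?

9 hops' cost

Settle nodes by increasing distance from R3:
R3: 0
R4: 5  (via R3)
R14: 6  (via R4)
R30: 6  (via R3)
R22: 7  (via R3)
R12: 7  (via R30)
R9: 7  (via R3)
R25: 7  (via R30)
R7: 8  (via R3)
R5: 9  (via R12)
Shortest route: R3 → R30 → R12 → R5 = 9 hops' cost.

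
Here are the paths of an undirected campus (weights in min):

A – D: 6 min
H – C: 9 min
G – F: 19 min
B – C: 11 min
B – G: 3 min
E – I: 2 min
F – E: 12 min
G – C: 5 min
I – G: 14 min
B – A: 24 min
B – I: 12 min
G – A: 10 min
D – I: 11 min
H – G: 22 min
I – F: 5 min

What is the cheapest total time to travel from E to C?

21 min

Settle nodes by increasing distance from E:
E: 0
I: 2  (via E)
F: 7  (via I)
D: 13  (via I)
B: 14  (via I)
G: 16  (via I)
A: 19  (via D)
C: 21  (via G)
Shortest route: E → I → G → C = 21 min.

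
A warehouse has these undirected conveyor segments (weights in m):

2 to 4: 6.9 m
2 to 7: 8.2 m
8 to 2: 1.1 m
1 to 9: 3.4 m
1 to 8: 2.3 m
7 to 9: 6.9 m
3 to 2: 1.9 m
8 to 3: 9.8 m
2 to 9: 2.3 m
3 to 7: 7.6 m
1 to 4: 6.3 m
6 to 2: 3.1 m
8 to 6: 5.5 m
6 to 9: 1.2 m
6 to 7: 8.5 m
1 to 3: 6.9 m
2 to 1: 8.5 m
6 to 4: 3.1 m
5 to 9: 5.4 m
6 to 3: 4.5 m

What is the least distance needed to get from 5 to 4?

Compare a few routes:
5 → 9 → 2 → 4: 5.4+2.3+6.9 = 14.6
5 → 9 → 6 → 4: 5.4+1.2+3.1 = 9.7
5 → 9 → 2 → 6 → 4: 5.4+2.3+3.1+3.1 = 13.9
5 → 9 → 1 → 4: 5.4+3.4+6.3 = 15.1
The minimum is 9.7 m via 5 → 9 → 6 → 4.

9.7 m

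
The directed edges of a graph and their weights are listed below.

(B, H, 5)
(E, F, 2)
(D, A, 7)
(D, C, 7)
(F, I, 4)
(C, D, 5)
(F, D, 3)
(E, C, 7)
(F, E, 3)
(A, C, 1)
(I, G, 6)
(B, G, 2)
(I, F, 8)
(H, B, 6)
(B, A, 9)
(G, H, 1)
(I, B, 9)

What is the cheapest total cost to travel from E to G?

12

Running Dijkstra from E:
E: 0
F: 2  (via E)
D: 5  (via F)
I: 6  (via F)
C: 7  (via E)
A: 12  (via D)
G: 12  (via I)
Shortest route: E–F–I–G = 12.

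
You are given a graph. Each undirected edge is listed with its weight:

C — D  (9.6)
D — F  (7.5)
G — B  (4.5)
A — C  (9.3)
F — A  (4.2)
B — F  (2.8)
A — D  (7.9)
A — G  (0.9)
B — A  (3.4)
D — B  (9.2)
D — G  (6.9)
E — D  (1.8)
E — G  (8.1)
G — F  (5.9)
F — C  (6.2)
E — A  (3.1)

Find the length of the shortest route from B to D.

8.3

Compare a few routes:
B → F → D: 2.8+7.5 = 10.3
B → G → A → E → D: 4.5+0.9+3.1+1.8 = 10.3
B → D: 9.2 = 9.2
B → A → E → D: 3.4+3.1+1.8 = 8.3
The minimum is 8.3 via B → A → E → D.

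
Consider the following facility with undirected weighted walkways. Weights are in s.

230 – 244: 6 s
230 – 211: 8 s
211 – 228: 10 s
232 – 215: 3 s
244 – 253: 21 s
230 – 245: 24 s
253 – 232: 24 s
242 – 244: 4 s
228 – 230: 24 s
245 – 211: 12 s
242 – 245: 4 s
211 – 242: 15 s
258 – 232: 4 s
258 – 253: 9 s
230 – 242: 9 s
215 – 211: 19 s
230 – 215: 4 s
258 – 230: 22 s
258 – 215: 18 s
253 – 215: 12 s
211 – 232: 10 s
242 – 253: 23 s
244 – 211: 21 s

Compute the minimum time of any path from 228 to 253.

Enumerating some paths:
228 → 211 → 232 → 258 → 253: 10+10+4+9 = 33
228 → 211 → 230 → 215 → 232 → 258 → 253: 10+8+4+3+4+9 = 38
228 → 211 → 230 → 215 → 253: 10+8+4+12 = 34
228 → 211 → 232 → 215 → 253: 10+10+3+12 = 35
The minimum is 33 s via 228 → 211 → 232 → 258 → 253.

33 s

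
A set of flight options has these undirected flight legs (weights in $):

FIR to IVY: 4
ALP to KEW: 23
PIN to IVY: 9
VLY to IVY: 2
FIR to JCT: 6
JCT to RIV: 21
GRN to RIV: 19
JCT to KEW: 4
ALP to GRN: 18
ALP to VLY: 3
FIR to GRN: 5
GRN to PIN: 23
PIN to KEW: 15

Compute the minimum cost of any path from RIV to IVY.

Compare a few routes:
RIV → GRN → ALP → VLY → IVY: 19+18+3+2 = 42
RIV → JCT → FIR → IVY: 21+6+4 = 31
RIV → GRN → FIR → IVY: 19+5+4 = 28
The minimum is $28 via RIV → GRN → FIR → IVY.

$28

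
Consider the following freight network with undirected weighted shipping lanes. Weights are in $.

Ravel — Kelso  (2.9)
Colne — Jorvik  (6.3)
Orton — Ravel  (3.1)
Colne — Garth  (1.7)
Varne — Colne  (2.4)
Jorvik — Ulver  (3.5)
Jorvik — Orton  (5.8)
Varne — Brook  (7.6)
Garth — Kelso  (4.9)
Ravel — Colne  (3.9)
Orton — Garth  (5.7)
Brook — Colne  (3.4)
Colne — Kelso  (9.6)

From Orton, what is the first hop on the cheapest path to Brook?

Compare a few routes:
Orton → Jorvik → Colne → Brook: 5.8+6.3+3.4 = 15.5
Orton → Garth → Colne → Brook: 5.7+1.7+3.4 = 10.8
Orton → Ravel → Colne → Brook: 3.1+3.9+3.4 = 10.4
Cheapest is Orton → Ravel → Colne → Brook at $10.4.
So from Orton the first move is to Ravel.

Ravel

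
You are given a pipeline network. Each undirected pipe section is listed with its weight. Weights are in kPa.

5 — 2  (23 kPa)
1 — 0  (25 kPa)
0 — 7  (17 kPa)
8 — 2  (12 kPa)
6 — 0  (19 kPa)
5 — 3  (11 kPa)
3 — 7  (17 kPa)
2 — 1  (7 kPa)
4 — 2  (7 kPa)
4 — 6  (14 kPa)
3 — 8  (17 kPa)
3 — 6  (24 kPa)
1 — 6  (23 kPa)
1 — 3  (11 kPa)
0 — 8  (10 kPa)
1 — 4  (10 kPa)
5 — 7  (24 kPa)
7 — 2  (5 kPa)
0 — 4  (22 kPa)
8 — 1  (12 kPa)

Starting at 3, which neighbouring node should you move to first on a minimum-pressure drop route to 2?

Candidate routes:
3 - 7 - 2: 17+5 = 22
3 - 1 - 2: 11+7 = 18
3 - 1 - 4 - 2: 11+10+7 = 28
Cheapest is 3 - 1 - 2 at 18 kPa.
So from 3 the first move is to 1.

1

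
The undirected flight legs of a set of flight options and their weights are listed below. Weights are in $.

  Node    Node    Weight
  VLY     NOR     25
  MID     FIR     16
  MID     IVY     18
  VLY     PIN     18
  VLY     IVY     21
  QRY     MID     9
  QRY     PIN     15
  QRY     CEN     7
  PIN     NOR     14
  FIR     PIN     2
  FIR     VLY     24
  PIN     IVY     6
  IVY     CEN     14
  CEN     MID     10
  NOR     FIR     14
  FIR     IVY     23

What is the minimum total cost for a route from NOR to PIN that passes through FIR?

Shortest NOR→FIR: NOR–FIR = 14
Best FIR to PIN: FIR–PIN costing 2
Total via FIR: 14 + 2 = $16.

$16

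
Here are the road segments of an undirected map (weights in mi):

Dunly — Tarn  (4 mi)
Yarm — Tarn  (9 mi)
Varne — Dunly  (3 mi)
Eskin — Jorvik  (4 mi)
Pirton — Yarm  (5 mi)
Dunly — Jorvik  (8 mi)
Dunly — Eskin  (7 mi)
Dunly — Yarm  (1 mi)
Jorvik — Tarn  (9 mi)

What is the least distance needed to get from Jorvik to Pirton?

Compare a few routes:
Jorvik → Tarn → Dunly → Yarm → Pirton: 9+4+1+5 = 19
Jorvik → Eskin → Dunly → Yarm → Pirton: 4+7+1+5 = 17
Jorvik → Dunly → Yarm → Pirton: 8+1+5 = 14
Cheapest is Jorvik → Dunly → Yarm → Pirton at 14 mi.

14 mi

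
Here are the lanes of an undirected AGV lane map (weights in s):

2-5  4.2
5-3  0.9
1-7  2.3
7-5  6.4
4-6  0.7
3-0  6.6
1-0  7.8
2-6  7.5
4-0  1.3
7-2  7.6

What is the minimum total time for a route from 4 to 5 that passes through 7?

17.8 s

Shortest 4→7: 4–0–1–7 = 11.4
Shortest 7→5: 7–5 = 6.4
Total via 7: 11.4 + 6.4 = 17.8 s.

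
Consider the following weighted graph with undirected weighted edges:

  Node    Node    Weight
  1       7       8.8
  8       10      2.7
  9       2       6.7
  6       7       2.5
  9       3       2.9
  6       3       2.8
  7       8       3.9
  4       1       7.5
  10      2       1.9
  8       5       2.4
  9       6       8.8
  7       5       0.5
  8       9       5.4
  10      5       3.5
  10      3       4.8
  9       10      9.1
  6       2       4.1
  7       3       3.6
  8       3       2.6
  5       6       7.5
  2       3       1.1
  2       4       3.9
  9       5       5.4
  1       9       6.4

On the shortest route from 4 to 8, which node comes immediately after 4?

Enumerating some paths:
4 → 2 → 3 → 7 → 5 → 8: 3.9+1.1+3.6+0.5+2.4 = 11.5
4 → 2 → 10 → 8: 3.9+1.9+2.7 = 8.5
4 → 2 → 3 → 8: 3.9+1.1+2.6 = 7.6
The minimum is 7.6 via 4 → 2 → 3 → 8.
So from 4 the first move is to 2.

2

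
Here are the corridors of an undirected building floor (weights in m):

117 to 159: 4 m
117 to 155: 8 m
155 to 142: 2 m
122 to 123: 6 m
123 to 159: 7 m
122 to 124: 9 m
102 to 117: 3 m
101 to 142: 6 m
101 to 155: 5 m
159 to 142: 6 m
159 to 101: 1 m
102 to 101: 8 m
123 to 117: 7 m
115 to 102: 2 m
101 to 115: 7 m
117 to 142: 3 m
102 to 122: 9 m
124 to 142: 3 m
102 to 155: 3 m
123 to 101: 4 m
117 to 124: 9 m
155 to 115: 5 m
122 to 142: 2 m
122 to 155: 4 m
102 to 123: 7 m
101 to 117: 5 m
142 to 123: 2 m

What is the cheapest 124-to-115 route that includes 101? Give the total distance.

16 m

Best 124 to 101: 124 → 142 → 101 costing 9
Best 101 to 115: 101 → 115 costing 7
Total via 101: 9 + 7 = 16 m.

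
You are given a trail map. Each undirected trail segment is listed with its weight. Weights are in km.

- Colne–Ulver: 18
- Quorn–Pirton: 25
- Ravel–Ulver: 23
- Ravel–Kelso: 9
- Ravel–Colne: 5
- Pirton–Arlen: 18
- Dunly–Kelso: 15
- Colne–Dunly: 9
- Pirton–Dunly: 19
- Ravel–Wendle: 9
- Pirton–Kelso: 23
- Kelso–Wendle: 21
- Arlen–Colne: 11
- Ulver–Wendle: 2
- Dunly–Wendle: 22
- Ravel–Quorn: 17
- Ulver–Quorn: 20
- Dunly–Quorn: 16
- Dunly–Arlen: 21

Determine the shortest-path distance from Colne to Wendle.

Shortest distances from Colne:
Colne: 0
Ravel: 5  (via Colne)
Dunly: 9  (via Colne)
Arlen: 11  (via Colne)
Wendle: 14  (via Ravel)
Shortest route: Colne → Ravel → Wendle = 14 km.

14 km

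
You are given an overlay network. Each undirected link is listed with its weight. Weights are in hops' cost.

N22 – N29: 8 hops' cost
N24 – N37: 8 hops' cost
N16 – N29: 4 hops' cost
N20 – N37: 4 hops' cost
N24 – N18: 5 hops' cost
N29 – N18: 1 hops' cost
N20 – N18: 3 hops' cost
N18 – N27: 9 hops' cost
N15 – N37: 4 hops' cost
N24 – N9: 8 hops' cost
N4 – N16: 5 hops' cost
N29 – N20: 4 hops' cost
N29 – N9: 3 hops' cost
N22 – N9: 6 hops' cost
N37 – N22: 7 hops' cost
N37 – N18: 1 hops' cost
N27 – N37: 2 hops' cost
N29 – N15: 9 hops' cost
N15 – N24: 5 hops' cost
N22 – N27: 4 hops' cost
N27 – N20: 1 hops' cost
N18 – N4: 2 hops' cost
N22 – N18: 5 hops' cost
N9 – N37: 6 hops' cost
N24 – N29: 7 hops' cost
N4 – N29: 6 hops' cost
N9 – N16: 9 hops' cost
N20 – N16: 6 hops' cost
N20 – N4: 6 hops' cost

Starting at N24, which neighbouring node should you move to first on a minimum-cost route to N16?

N18

Candidate routes:
N24–N18–N29–N16: 5+1+4 = 10
N24–N29–N16: 7+4 = 11
Cheapest is N24–N18–N29–N16 at 10 hops' cost.
So from N24 the first move is to N18.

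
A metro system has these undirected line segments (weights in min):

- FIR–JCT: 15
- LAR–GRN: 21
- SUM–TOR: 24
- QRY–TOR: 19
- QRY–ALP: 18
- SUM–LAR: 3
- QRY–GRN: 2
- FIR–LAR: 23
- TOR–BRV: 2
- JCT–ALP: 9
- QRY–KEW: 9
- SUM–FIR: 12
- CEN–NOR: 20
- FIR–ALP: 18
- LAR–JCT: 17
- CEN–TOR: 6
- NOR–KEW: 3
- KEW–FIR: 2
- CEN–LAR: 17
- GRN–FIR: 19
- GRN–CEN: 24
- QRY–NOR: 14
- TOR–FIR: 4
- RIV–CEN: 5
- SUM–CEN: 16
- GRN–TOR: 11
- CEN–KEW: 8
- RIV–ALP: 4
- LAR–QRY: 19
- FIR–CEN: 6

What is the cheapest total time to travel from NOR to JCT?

20 min

Settle nodes by increasing distance from NOR:
NOR: 0
KEW: 3  (via NOR)
FIR: 5  (via KEW)
TOR: 9  (via FIR)
BRV: 11  (via TOR)
CEN: 11  (via KEW)
QRY: 12  (via KEW)
GRN: 14  (via QRY)
RIV: 16  (via CEN)
SUM: 17  (via FIR)
JCT: 20  (via FIR)
Shortest route: NOR–KEW–FIR–JCT = 20 min.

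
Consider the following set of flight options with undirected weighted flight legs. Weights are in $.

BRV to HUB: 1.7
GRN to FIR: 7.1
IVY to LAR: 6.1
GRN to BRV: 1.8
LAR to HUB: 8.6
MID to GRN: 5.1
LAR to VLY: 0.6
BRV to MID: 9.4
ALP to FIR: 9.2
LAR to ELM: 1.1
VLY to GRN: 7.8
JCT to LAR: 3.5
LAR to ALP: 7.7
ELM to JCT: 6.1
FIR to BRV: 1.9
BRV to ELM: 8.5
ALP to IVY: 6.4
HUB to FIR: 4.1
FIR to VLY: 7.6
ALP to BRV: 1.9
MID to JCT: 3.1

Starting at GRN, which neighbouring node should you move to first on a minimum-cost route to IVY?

BRV

Compare a few routes:
GRN → BRV → ALP → IVY: 1.8+1.9+6.4 = 10.1
GRN → VLY → LAR → IVY: 7.8+0.6+6.1 = 14.5
GRN → FIR → BRV → ALP → IVY: 7.1+1.9+1.9+6.4 = 17.3
Cheapest is GRN → BRV → ALP → IVY at $10.1.
So from GRN the first move is to BRV.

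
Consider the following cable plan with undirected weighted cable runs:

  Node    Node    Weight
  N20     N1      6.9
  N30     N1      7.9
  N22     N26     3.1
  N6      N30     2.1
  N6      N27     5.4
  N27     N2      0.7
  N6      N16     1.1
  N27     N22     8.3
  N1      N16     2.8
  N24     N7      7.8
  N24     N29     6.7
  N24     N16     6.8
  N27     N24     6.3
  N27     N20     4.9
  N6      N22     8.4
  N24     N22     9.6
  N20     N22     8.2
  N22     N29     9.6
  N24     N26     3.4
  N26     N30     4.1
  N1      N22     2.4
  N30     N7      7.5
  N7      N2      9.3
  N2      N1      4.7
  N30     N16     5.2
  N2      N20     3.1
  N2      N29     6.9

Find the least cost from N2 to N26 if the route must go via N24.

Best N2 to N24: N2–N27–N24 costing 7
Best N24 to N26: N24–N26 costing 3.4
Total via N24: 7 + 3.4 = 10.4.

10.4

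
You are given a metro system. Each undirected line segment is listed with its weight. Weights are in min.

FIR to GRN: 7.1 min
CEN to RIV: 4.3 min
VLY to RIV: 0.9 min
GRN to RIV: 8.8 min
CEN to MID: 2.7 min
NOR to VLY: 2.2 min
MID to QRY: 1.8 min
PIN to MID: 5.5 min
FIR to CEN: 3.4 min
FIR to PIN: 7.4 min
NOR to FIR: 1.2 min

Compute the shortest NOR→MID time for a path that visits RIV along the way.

Shortest NOR→RIV: NOR–VLY–RIV = 3.1
Best RIV to MID: RIV–CEN–MID costing 7
Total via RIV: 3.1 + 7 = 10.1 min.

10.1 min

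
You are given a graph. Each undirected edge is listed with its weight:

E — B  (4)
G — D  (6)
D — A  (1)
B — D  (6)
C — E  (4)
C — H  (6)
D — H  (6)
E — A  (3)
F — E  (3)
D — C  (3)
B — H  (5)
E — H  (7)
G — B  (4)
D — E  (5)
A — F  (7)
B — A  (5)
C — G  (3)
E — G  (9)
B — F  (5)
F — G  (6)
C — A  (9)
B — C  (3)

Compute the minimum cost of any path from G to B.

4

Enumerating some paths:
G - B: 4 = 4
G - C - B: 3+3 = 6
The minimum is 4 via G - B.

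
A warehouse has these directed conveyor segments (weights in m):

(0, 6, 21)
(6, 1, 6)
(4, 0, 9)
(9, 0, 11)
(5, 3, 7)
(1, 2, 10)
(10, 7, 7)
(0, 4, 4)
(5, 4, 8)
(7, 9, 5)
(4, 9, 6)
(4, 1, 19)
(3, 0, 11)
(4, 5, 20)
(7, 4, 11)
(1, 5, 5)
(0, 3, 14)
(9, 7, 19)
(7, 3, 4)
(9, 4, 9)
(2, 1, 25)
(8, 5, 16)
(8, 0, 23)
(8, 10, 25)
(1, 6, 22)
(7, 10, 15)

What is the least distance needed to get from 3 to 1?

34 m

Compare a few routes:
3 - 0 - 6 - 1: 11+21+6 = 38
3 - 0 - 4 - 1: 11+4+19 = 34
Cheapest is 3 - 0 - 4 - 1 at 34 m.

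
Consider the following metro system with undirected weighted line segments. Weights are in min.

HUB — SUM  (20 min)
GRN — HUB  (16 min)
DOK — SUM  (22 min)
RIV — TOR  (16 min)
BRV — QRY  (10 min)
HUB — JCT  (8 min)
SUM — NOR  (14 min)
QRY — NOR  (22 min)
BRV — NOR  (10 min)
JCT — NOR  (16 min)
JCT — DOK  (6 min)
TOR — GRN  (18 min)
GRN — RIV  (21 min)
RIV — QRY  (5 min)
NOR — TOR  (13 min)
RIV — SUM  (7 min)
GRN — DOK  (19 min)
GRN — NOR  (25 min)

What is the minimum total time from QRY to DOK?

Running Dijkstra from QRY:
QRY: 0
RIV: 5  (via QRY)
BRV: 10  (via QRY)
SUM: 12  (via RIV)
NOR: 20  (via BRV)
TOR: 21  (via RIV)
GRN: 26  (via RIV)
HUB: 32  (via SUM)
DOK: 34  (via SUM)
Shortest route: QRY → RIV → SUM → DOK = 34 min.

34 min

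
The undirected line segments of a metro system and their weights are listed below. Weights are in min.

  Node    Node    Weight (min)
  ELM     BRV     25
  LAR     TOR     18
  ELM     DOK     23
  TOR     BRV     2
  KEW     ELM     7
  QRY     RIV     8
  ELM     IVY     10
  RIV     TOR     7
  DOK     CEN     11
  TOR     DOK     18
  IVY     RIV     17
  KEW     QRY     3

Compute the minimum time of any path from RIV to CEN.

36 min

Compare a few routes:
RIV - TOR - BRV - ELM - DOK - CEN: 7+2+25+23+11 = 68
RIV - IVY - ELM - DOK - CEN: 17+10+23+11 = 61
RIV - TOR - DOK - CEN: 7+18+11 = 36
RIV - QRY - KEW - ELM - DOK - CEN: 8+3+7+23+11 = 52
Cheapest is RIV - TOR - DOK - CEN at 36 min.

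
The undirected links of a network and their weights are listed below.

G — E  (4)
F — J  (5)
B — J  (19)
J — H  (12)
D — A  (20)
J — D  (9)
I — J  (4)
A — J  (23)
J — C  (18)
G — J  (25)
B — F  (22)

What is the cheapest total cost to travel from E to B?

Shortest distances from E:
E: 0
G: 4  (via E)
J: 29  (via G)
I: 33  (via J)
F: 34  (via J)
D: 38  (via J)
H: 41  (via J)
C: 47  (via J)
B: 48  (via J)
Shortest route: E–G–J–B = 48.

48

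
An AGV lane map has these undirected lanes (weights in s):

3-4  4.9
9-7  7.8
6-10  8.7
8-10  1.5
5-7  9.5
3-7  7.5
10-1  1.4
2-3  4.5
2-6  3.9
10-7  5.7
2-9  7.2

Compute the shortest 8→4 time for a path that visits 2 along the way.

23.5 s

Shortest 8→2: 8–10–6–2 = 14.1
Shortest 2→4: 2–3–4 = 9.4
Total via 2: 14.1 + 9.4 = 23.5 s.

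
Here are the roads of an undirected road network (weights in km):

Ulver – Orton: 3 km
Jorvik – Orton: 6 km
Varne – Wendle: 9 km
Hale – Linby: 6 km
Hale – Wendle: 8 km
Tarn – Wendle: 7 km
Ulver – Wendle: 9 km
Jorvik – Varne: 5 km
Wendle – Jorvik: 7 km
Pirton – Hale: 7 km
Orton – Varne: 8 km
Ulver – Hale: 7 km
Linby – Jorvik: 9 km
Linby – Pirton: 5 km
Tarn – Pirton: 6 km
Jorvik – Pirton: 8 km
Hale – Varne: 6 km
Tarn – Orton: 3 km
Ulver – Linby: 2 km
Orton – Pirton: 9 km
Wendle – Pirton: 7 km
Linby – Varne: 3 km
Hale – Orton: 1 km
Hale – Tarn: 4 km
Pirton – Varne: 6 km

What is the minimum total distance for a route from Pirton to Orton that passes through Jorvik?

Best Pirton to Jorvik: Pirton → Jorvik costing 8
Shortest Jorvik→Orton: Jorvik → Orton = 6
Total via Jorvik: 8 + 6 = 14 km.

14 km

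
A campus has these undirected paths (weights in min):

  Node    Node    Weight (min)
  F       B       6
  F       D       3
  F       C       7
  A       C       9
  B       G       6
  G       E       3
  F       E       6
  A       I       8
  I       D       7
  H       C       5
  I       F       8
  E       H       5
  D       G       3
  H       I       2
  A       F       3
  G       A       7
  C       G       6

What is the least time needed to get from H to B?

14 min

Shortest distances from H:
H: 0
I: 2  (via H)
C: 5  (via H)
E: 5  (via H)
G: 8  (via E)
D: 9  (via I)
A: 10  (via I)
F: 10  (via I)
B: 14  (via G)
Shortest route: H–E–G–B = 14 min.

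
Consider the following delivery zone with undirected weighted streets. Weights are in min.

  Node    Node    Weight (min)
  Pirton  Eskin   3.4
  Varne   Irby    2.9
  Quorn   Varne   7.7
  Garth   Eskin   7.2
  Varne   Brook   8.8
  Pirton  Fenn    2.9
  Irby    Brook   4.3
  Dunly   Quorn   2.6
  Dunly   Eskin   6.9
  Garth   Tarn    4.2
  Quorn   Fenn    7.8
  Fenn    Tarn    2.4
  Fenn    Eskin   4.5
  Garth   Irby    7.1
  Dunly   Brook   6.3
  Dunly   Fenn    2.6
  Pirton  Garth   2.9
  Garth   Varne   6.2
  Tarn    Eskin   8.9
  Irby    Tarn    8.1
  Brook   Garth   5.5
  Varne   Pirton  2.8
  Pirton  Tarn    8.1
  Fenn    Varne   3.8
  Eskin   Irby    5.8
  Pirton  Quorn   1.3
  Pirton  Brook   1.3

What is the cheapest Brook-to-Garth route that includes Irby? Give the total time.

11.4 min

Best Brook to Irby: Brook–Irby costing 4.3
Shortest Irby→Garth: Irby–Garth = 7.1
Total via Irby: 4.3 + 7.1 = 11.4 min.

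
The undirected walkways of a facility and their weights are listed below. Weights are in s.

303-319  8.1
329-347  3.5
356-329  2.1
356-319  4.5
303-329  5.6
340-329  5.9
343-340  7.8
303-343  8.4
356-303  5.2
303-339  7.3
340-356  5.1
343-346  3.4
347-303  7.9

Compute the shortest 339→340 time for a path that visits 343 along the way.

23.5 s

Shortest 339→343: 339–303–343 = 15.7
Shortest 343→340: 343–340 = 7.8
Total via 343: 15.7 + 7.8 = 23.5 s.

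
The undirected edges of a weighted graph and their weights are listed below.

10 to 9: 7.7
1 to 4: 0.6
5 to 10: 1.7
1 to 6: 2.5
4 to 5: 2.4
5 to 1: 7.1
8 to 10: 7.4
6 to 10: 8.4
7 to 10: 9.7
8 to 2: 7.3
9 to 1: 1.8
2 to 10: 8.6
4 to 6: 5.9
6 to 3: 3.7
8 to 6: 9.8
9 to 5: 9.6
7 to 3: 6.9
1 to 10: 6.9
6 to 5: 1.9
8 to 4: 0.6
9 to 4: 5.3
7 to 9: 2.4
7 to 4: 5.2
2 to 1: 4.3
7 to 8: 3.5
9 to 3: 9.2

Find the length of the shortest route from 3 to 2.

Compare a few routes:
3 → 6 → 1 → 2: 3.7+2.5+4.3 = 10.5
3 → 6 → 5 → 4 → 1 → 2: 3.7+1.9+2.4+0.6+4.3 = 12.9
Cheapest is 3 → 6 → 1 → 2 at 10.5.

10.5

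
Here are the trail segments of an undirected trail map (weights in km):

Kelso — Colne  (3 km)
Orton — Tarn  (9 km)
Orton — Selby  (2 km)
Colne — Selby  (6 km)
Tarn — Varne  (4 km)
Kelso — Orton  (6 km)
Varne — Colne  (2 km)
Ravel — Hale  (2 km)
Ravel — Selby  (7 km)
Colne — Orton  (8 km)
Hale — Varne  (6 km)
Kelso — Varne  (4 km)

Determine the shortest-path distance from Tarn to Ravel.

Shortest distances from Tarn:
Tarn: 0
Varne: 4  (via Tarn)
Colne: 6  (via Varne)
Kelso: 8  (via Varne)
Orton: 9  (via Tarn)
Hale: 10  (via Varne)
Selby: 11  (via Orton)
Ravel: 12  (via Hale)
Shortest route: Tarn–Varne–Hale–Ravel = 12 km.

12 km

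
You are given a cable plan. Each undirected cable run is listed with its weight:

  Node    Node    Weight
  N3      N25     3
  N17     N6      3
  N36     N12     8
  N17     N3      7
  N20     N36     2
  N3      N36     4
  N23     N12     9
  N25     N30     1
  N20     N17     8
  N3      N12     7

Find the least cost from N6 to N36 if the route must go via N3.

14

Best N6 to N3: N6–N17–N3 costing 10
Shortest N3→N36: N3–N36 = 4
Total via N3: 10 + 4 = 14.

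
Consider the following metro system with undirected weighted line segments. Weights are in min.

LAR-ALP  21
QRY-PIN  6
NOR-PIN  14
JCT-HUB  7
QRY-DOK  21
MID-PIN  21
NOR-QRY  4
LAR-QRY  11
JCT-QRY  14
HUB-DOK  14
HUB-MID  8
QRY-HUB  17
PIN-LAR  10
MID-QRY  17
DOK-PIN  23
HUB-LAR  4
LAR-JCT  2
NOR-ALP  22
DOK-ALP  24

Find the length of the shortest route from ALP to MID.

33 min

Enumerating some paths:
ALP → LAR → HUB → MID: 21+4+8 = 33
ALP → LAR → JCT → HUB → MID: 21+2+7+8 = 38
The minimum is 33 min via ALP → LAR → HUB → MID.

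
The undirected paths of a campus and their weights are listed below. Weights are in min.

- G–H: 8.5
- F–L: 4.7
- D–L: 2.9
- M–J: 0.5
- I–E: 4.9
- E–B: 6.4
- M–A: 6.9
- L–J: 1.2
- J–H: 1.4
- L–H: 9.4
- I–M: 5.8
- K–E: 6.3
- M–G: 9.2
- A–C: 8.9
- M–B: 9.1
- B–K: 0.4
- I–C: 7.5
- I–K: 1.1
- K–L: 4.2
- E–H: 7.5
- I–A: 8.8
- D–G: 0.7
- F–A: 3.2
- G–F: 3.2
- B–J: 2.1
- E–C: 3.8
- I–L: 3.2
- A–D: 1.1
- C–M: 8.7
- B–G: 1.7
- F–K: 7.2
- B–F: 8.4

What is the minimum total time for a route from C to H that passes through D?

15.5 min

Best C to D: C–A–D costing 10
Shortest D→H: D–L–J–H = 5.5
Total via D: 10 + 5.5 = 15.5 min.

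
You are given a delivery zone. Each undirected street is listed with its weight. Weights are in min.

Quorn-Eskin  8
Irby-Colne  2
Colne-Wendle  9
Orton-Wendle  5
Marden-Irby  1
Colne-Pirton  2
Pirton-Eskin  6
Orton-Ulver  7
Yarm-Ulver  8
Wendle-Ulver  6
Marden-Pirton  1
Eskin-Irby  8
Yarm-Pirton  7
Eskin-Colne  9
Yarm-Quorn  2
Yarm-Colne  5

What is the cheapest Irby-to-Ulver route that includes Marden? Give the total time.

17 min

Shortest Irby→Marden: Irby → Marden = 1
Shortest Marden→Ulver: Marden → Pirton → Yarm → Ulver = 16
Total via Marden: 1 + 16 = 17 min.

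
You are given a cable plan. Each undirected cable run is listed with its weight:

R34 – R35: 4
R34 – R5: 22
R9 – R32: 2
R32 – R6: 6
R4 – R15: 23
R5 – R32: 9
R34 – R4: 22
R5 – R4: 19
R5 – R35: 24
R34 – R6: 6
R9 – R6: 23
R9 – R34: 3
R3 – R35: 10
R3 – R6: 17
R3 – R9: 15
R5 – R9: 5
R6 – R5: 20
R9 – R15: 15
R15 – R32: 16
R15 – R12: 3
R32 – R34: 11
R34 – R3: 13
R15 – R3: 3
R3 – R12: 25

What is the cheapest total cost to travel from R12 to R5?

Running Dijkstra from R12:
R12: 0
R15: 3  (via R12)
R3: 6  (via R15)
R35: 16  (via R3)
R9: 18  (via R15)
R34: 19  (via R3)
R32: 19  (via R15)
R5: 23  (via R9)
Shortest route: R12–R15–R9–R5 = 23.

23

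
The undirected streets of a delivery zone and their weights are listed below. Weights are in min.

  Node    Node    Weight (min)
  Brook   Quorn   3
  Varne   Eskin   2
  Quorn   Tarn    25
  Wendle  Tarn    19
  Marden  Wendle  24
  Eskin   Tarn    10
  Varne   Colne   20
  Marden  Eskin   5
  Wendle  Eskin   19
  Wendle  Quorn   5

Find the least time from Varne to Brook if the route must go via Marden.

Shortest Varne→Marden: Varne → Eskin → Marden = 7
Best Marden to Brook: Marden → Wendle → Quorn → Brook costing 32
Total via Marden: 7 + 32 = 39 min.

39 min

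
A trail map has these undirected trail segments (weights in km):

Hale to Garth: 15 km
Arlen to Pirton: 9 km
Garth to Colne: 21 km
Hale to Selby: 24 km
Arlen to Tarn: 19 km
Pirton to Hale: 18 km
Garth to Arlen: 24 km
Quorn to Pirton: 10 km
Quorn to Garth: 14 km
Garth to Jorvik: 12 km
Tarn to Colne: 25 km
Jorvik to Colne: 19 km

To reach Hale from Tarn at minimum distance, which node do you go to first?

Compare a few routes:
Tarn - Arlen - Garth - Hale: 19+24+15 = 58
Tarn - Colne - Garth - Hale: 25+21+15 = 61
Tarn - Arlen - Pirton - Quorn - Garth - Hale: 19+9+10+14+15 = 67
Tarn - Arlen - Pirton - Hale: 19+9+18 = 46
Cheapest is Tarn - Arlen - Pirton - Hale at 46 km.
So from Tarn the first move is to Arlen.

Arlen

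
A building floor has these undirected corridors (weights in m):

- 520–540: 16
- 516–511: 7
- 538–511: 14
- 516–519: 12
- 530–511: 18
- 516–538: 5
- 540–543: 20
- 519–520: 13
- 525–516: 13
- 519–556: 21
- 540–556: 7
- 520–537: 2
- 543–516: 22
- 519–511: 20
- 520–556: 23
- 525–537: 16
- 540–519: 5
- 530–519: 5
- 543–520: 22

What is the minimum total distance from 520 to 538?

30 m

Candidate routes:
520 - 537 - 525 - 516 - 538: 2+16+13+5 = 36
520 - 519 - 516 - 538: 13+12+5 = 30
Cheapest is 520 - 519 - 516 - 538 at 30 m.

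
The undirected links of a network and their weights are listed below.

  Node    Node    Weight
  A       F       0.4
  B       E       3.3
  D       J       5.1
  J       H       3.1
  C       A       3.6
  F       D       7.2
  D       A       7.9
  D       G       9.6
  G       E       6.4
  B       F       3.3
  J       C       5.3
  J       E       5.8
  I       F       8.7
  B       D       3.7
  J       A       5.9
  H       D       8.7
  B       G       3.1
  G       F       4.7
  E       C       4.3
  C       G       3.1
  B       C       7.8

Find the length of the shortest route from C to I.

12.7

Shortest distances from C:
C: 0
G: 3.1  (via C)
A: 3.6  (via C)
F: 4  (via A)
E: 4.3  (via C)
J: 5.3  (via C)
B: 6.2  (via G)
H: 8.4  (via J)
D: 9.9  (via B)
I: 12.7  (via F)
Shortest route: C → A → F → I = 12.7.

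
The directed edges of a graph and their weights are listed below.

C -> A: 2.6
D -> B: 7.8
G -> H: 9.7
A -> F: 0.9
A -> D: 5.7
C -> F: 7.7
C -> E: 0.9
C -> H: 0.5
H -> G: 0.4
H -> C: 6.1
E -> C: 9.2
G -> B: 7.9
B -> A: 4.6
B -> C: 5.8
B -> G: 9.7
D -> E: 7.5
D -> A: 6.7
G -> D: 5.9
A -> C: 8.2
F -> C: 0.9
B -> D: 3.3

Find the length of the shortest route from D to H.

9

Enumerating some paths:
D - B - C - H: 7.8+5.8+0.5 = 14.1
D - A - F - C - H: 6.7+0.9+0.9+0.5 = 9
D - B - A - F - C - H: 7.8+4.6+0.9+0.9+0.5 = 14.7
Cheapest is D - A - F - C - H at 9.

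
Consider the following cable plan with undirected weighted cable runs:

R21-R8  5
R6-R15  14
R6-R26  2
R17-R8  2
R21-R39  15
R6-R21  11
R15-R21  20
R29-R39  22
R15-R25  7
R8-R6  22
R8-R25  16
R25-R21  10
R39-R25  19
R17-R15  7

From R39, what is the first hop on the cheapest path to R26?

R21

Enumerating some paths:
R39 - R25 - R21 - R6 - R26: 19+10+11+2 = 42
R39 - R21 - R6 - R26: 15+11+2 = 28
R39 - R25 - R15 - R6 - R26: 19+7+14+2 = 42
The minimum is 28 via R39 - R21 - R6 - R26.
So from R39 the first move is to R21.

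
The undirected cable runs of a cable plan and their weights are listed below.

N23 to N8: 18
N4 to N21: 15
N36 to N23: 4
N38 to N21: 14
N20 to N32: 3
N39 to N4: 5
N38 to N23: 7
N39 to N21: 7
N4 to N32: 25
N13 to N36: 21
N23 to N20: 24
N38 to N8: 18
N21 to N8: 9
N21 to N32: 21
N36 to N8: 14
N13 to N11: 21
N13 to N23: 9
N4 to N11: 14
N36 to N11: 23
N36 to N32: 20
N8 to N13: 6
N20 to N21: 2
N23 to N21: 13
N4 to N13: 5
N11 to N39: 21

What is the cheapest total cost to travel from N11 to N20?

28

Shortest distances from N11:
N11: 0
N4: 14  (via N11)
N39: 19  (via N4)
N13: 19  (via N4)
N36: 23  (via N11)
N8: 25  (via N13)
N21: 26  (via N39)
N23: 27  (via N36)
N20: 28  (via N21)
Shortest route: N11–N4–N39–N21–N20 = 28.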